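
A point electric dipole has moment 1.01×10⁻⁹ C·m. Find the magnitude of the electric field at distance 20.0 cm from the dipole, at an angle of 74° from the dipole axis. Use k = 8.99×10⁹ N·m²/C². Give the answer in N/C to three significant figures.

At angle θ the dipole field magnitude is E = (kp/r³)·√(1 + 3cos²θ).
kp/r³ = (8.99×10⁹)(1.01×10⁻⁹) / (0.200)³ = 1135 N/C.
√(1 + 3cos²74°) = √(1 + 3·0.0760) = √1.2279 ≈ 1.1081.
E ≈ 1135 × 1.108 = 1258 N/C.

E ≈ 1260 N/C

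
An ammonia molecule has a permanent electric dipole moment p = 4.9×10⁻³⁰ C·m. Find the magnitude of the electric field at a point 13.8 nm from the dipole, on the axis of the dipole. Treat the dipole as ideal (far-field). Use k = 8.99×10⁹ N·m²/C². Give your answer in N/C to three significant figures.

On the dipole axis E = 2kp/r³.
E = 2·(8.99×10⁹)(4.90×10⁻³⁰) / (1.38×10⁻⁸)³ = 3.352×10⁴ N/C.

E ≈ 3.35×10⁴ N/C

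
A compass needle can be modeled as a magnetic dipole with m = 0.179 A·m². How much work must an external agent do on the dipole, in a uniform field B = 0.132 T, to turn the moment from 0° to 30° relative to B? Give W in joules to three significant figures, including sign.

W ≈ 0.00317 J

W_ext = ΔU = −mB cosθ₂ + mB cosθ₁ = mB(cosθ₁ − cosθ₂).
W = (0.179)(0.132)·(cos0° − cos30°) = (0.02363)·(+0.1340) = 0.003166 J.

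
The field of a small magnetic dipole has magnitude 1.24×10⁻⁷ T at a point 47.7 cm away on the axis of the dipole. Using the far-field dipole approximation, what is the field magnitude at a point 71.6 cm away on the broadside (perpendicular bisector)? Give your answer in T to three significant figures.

Dipole fields scale as 1/r³ in the far field.
The axial field is twice the equatorial field at the same r, so the geometry factor is 1/2.
B₂ = B₁ · (1/2) · (r₁/r₂)³ = 1.24×10⁻⁷ · 0.5 · (47.7/71.6)³.
(r₁/r₂)³ = (0.6662)³ = 0.2957.
B₂ ≈ 1.833×10⁻⁸ T.

B ≈ 1.83×10⁻⁸ T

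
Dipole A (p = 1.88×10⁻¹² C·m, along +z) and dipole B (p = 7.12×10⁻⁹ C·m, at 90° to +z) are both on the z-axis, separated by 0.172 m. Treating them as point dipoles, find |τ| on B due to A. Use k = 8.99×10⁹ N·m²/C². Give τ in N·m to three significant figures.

τ ≈ 4.73×10⁻⁸ N·m

The second dipole sits on the axis of the first, so the field there is axial: E₁ = 2kp₁/r³ along +z.
E₁ = 2(8.99×10⁹)(1.88×10⁻¹²)/(0.172)³ = 6.643 N/C.
Torque on the second dipole: τ = p₂ E₁ sinθ.
τ = (7.12×10⁻⁹)(6.643)·sin90° = 4.730×10⁻⁸ N·m.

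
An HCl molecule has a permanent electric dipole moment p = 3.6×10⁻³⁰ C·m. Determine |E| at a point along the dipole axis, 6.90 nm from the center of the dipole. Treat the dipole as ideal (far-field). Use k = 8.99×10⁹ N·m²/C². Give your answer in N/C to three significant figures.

On the dipole axis E = 2kp/r³.
E = 2·(8.99×10⁹)(3.60×10⁻³⁰) / (6.90×10⁻⁹)³ = 1.970×10⁵ N/C.

E ≈ 1.97×10⁵ N/C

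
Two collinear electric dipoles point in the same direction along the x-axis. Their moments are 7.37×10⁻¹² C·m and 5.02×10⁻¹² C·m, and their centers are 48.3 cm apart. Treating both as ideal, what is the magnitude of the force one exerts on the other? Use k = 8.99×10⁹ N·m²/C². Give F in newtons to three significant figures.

F ≈ 3.67×10⁻¹¹ N

On-axis field of dipole 1 at distance r: E = 2kp₁/r³. Force on dipole 2 is F = p₂·dE/dr (gradient along axis).
dE/dr = −6kp₁/r⁴, so |F| = 6kp₁p₂/r⁴ (attractive for aligned moments).
F = 6(8.99×10⁹)(7.37×10⁻¹²)(5.02×10⁻¹²)/(0.483)⁴ = 3.667×10⁻¹¹ N.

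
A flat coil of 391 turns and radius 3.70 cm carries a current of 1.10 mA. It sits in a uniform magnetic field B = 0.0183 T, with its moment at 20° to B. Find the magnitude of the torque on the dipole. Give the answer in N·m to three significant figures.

m = NIA = NIπa² = 391·(0.00110)·π·(0.0370)² = 0.00185 A·m².
Torque on a magnetic dipole: τ = mB sinθ.
τ = (0.00185)(0.0183)·sin20° = 1.158×10⁻⁵ N·m.

τ ≈ 1.16×10⁻⁵ N·m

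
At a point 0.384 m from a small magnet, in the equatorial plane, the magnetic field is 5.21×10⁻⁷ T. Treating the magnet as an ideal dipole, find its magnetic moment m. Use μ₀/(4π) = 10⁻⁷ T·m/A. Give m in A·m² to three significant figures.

In the equatorial plane B = (μ₀/4π)·m/r³, so m = Br³·4π/(μ₀).
m = (5.21×10⁻⁷)·(0.384)³ / (10⁻⁷) = 0.2950 A·m².

m ≈ 0.295 A·m²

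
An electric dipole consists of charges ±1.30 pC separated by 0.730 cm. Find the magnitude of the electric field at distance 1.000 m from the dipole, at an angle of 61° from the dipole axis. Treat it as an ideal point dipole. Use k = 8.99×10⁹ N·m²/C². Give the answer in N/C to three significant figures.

E ≈ 1.11×10⁻⁴ N/C

Dipole moment p = qd = (1.30×10⁻¹² C)(0.00730 m) = 9.49×10⁻¹⁵ C·m.
At angle θ the dipole field magnitude is E = (kp/r³)·√(1 + 3cos²θ).
kp/r³ = (8.99×10⁹)(9.49×10⁻¹⁵) / (1.00)³ = 8.532×10⁻⁵ N/C.
√(1 + 3cos²61°) = √(1 + 3·0.2350) = √1.7051 ≈ 1.3058.
E ≈ 8.532×10⁻⁵ × 1.306 = 1.114×10⁻⁴ N/C.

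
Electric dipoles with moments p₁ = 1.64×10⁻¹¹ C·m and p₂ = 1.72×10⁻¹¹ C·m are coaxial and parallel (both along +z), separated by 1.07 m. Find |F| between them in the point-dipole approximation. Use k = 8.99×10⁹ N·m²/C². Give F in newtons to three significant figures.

On-axis field of dipole 1 at distance r: E = 2kp₁/r³. Force on dipole 2 is F = p₂·dE/dr (gradient along axis).
dE/dr = −6kp₁/r⁴, so |F| = 6kp₁p₂/r⁴ (attractive for aligned moments).
F = 6(8.99×10⁹)(1.64×10⁻¹¹)(1.72×10⁻¹¹)/(1.07)⁴ = 1.161×10⁻¹¹ N.

F ≈ 1.16×10⁻¹¹ N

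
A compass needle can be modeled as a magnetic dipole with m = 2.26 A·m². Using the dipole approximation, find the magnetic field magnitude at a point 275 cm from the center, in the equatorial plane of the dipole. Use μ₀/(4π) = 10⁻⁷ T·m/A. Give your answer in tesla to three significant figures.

B ≈ 1.09×10⁻⁸ T

In the equatorial plane B = (μ₀/4π)·m/r³ (half the axial value).
B = (10⁻⁷)·(2.26) / (2.75)³ = 1.087×10⁻⁸ T.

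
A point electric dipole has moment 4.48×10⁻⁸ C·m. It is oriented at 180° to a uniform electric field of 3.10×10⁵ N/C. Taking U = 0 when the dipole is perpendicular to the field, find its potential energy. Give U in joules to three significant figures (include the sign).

U ≈ 0.0139 J

U = −p·E = −pE cosθ.
U = −(4.48×10⁻⁸)(3.10×10⁵)·cos180° = 0.01389 J.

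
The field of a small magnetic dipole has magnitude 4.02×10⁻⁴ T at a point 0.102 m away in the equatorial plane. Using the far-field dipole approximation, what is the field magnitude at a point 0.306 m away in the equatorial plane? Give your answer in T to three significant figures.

Dipole fields scale as 1/r³ in the far field; the geometry is the same at both points.
B₂ = B₁ · (r₁/r₂)³ = 4.02×10⁻⁴ · (0.102/0.306)³.
(r₁/r₂)³ = (0.3333)³ = 0.03704.
B₂ ≈ 1.489×10⁻⁵ T.

B ≈ 1.49×10⁻⁵ T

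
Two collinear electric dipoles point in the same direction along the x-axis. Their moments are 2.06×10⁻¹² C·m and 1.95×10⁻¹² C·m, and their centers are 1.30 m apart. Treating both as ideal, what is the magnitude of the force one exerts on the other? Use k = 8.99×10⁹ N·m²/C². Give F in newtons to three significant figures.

F ≈ 7.59×10⁻¹⁴ N

On-axis field of dipole 1 at distance r: E = 2kp₁/r³. Force on dipole 2 is F = p₂·dE/dr (gradient along axis).
dE/dr = −6kp₁/r⁴, so |F| = 6kp₁p₂/r⁴ (attractive for aligned moments).
F = 6(8.99×10⁹)(2.06×10⁻¹²)(1.95×10⁻¹²)/(1.30)⁴ = 7.586×10⁻¹⁴ N.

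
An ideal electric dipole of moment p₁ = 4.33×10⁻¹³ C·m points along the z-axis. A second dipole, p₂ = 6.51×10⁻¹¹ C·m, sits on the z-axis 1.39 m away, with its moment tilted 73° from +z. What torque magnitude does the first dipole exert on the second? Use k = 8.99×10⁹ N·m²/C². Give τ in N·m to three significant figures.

τ ≈ 1.80×10⁻¹³ N·m

The second dipole sits on the axis of the first, so the field there is axial: E₁ = 2kp₁/r³ along +z.
E₁ = 2(8.99×10⁹)(4.33×10⁻¹³)/(1.39)³ = 0.002899 N/C.
Torque on the second dipole: τ = p₂ E₁ sinθ.
τ = (6.51×10⁻¹¹)(0.002899)·sin73° = 1.805×10⁻¹³ N·m.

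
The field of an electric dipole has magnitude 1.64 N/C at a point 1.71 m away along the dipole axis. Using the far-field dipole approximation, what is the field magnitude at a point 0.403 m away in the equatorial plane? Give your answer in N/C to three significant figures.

Dipole fields scale as 1/r³ in the far field.
The axial field is twice the equatorial field at the same r, so the geometry factor is 1/2.
E₂ = E₁ · (1/2) · (r₁/r₂)³ = 1.64 · 0.5 · (1.71/0.403)³.
(r₁/r₂)³ = (4.243)³ = 76.4.
E₂ ≈ 62.65 N/C.

E ≈ 62.6 N/C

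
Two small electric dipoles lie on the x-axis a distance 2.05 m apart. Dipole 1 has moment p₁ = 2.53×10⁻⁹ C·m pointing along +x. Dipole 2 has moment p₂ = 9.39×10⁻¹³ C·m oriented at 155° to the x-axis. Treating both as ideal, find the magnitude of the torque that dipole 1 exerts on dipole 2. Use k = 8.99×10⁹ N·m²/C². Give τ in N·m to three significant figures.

τ ≈ 2.10×10⁻¹² N·m

The second dipole sits on the axis of the first, so the field there is axial: E₁ = 2kp₁/r³ along +x.
E₁ = 2(8.99×10⁹)(2.53×10⁻⁹)/(2.05)³ = 5.280 N/C.
Torque on the second dipole: τ = p₂ E₁ sinθ.
τ = (9.39×10⁻¹³)(5.280)·sin155° = 2.095×10⁻¹² N·m.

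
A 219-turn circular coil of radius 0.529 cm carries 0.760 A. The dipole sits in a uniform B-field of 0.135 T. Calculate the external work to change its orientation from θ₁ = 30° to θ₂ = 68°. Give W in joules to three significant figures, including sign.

m = NIA = NIπa² = 219·(0.760)·π·(0.00529)² = 0.01463 A·m².
W_ext = ΔU = −mB cosθ₂ + mB cosθ₁ = mB(cosθ₁ − cosθ₂).
W = (0.01463)(0.135)·(cos30° − cos68°) = (0.001975)·(+0.4914) = 9.706×10⁻⁴ J.

W ≈ 9.71×10⁻⁴ J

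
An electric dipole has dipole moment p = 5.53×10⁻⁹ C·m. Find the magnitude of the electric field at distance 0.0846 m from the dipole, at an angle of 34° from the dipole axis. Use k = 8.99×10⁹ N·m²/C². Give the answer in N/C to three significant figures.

At angle θ the dipole field magnitude is E = (kp/r³)·√(1 + 3cos²θ).
kp/r³ = (8.99×10⁹)(5.53×10⁻⁹) / (0.0846)³ = 8.211×10⁴ N/C.
√(1 + 3cos²34°) = √(1 + 3·0.6873) = √3.0619 ≈ 1.7498.
E ≈ 8.211×10⁴ × 1.750 = 1.437×10⁵ N/C.

E ≈ 1.44×10⁵ N/C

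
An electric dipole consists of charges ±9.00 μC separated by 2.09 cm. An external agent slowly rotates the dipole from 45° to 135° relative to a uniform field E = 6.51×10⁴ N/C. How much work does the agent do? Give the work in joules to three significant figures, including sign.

Dipole moment p = qd = (9.00×10⁻⁶ C)(0.0209 m) = 1.881×10⁻⁷ C·m.
W_ext = ΔU = U(θ₂) − U(θ₁) = −pE cosθ₂ − (−pE cosθ₁) = pE(cosθ₁ − cosθ₂).
W = (1.881×10⁻⁷)(6.51×10⁴)·(cos45° − cos135°) = (0.01225)·(+1.4142) = 0.01732 J.

W ≈ 0.0173 J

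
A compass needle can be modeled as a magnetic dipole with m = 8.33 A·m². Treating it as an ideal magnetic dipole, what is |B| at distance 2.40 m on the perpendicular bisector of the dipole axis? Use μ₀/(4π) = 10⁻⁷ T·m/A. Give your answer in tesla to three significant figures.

In the equatorial plane B = (μ₀/4π)·m/r³ (half the axial value).
B = (10⁻⁷)·(8.33) / (2.40)³ = 6.026×10⁻⁸ T.

B ≈ 6.03×10⁻⁸ T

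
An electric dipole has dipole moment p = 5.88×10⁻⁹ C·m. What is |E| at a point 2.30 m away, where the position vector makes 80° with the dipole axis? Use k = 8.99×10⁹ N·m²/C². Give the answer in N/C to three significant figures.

At angle θ the dipole field magnitude is E = (kp/r³)·√(1 + 3cos²θ).
kp/r³ = (8.99×10⁹)(5.88×10⁻⁹) / (2.30)³ = 4.345 N/C.
√(1 + 3cos²80°) = √(1 + 3·0.0302) = √1.0905 ≈ 1.0443.
E ≈ 4.345 × 1.044 = 4.537 N/C.

E ≈ 4.54 N/C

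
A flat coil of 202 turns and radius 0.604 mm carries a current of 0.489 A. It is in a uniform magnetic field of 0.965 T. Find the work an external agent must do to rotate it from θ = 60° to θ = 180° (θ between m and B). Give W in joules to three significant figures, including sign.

m = NIA = NIπa² = 202·(0.489)·π·(6.04×10⁻⁴)² = 1.132×10⁻⁴ A·m².
W_ext = ΔU = −mB cosθ₂ + mB cosθ₁ = mB(cosθ₁ − cosθ₂).
W = (1.132×10⁻⁴)(0.965)·(cos60° − cos180°) = (1.092×10⁻⁴)·(+1.5000) = 1.639×10⁻⁴ J.

W ≈ 1.64×10⁻⁴ J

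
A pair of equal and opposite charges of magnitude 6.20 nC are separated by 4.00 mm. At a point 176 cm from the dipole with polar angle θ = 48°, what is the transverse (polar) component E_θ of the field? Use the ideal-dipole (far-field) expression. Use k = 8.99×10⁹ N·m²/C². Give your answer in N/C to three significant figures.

Dipole moment p = qd = (6.20×10⁻⁹ C)(0.00400 m) = 2.48×10⁻¹¹ C·m.
For a dipole, E_θ = (kp sinθ)/r³.
kp/r³ = (8.99×10⁹)(2.48×10⁻¹¹)/(1.76)³ = 0.04090 N/C.
E_θ = 0.04090·sin48° = 0.03039 N/C.

E_θ ≈ 0.0304 N/C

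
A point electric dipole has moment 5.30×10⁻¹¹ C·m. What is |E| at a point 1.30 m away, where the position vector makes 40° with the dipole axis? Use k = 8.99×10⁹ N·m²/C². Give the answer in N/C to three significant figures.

E ≈ 0.360 N/C

At angle θ the dipole field magnitude is E = (kp/r³)·√(1 + 3cos²θ).
kp/r³ = (8.99×10⁹)(5.30×10⁻¹¹) / (1.30)³ = 0.2169 N/C.
√(1 + 3cos²40°) = √(1 + 3·0.5868) = √2.7605 ≈ 1.6615.
E ≈ 0.2169 × 1.661 = 0.3603 N/C.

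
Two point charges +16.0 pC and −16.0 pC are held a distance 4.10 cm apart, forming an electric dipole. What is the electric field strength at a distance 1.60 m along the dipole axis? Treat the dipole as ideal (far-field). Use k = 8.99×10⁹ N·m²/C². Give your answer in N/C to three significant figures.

E ≈ 0.00288 N/C

Dipole moment p = qd = (1.60×10⁻¹¹ C)(0.0410 m) = 6.56×10⁻¹³ C·m.
On the dipole axis E = 2kp/r³.
E = 2·(8.99×10⁹)(6.56×10⁻¹³) / (1.60)³ = 0.002880 N/C.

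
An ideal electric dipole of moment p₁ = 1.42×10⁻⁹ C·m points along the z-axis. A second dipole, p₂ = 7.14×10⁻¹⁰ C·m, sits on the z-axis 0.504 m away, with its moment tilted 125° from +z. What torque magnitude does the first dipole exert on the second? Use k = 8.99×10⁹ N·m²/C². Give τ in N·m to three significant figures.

τ ≈ 1.17×10⁻⁷ N·m

The second dipole sits on the axis of the first, so the field there is axial: E₁ = 2kp₁/r³ along +z.
E₁ = 2(8.99×10⁹)(1.42×10⁻⁹)/(0.504)³ = 199.4 N/C.
Torque on the second dipole: τ = p₂ E₁ sinθ.
τ = (7.14×10⁻¹⁰)(199.4)·sin125° = 1.166×10⁻⁷ N·m.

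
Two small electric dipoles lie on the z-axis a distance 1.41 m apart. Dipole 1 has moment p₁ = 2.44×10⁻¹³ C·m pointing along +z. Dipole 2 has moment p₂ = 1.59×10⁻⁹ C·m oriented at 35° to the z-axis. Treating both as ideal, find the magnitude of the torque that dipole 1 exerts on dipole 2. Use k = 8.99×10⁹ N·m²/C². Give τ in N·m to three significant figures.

τ ≈ 1.43×10⁻¹² N·m

The second dipole sits on the axis of the first, so the field there is axial: E₁ = 2kp₁/r³ along +z.
E₁ = 2(8.99×10⁹)(2.44×10⁻¹³)/(1.41)³ = 0.001565 N/C.
Torque on the second dipole: τ = p₂ E₁ sinθ.
τ = (1.59×10⁻⁹)(0.001565)·sin35° = 1.427×10⁻¹² N·m.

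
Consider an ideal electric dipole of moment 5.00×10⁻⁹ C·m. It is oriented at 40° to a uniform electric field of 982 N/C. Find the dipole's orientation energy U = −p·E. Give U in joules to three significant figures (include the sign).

U ≈ -3.76×10⁻⁶ J

U = −p·E = −pE cosθ.
U = −(5.00×10⁻⁹)(982)·cos40° = -3.761×10⁻⁶ J.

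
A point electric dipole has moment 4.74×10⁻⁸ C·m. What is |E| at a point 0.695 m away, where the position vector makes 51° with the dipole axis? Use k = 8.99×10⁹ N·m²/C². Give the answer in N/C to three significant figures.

E ≈ 1880 N/C

At angle θ the dipole field magnitude is E = (kp/r³)·√(1 + 3cos²θ).
kp/r³ = (8.99×10⁹)(4.74×10⁻⁸) / (0.695)³ = 1269 N/C.
√(1 + 3cos²51°) = √(1 + 3·0.3960) = √2.1881 ≈ 1.4792.
E ≈ 1269 × 1.479 = 1878 N/C.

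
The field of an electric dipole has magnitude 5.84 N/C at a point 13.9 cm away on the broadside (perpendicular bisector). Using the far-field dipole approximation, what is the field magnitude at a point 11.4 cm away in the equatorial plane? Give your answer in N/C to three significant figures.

E ≈ 10.6 N/C

Dipole fields scale as 1/r³ in the far field; the geometry is the same at both points.
E₂ = E₁ · (r₁/r₂)³ = 5.84 · (13.9/11.4)³.
(r₁/r₂)³ = (1.219)³ = 1.813.
E₂ ≈ 10.59 N/C.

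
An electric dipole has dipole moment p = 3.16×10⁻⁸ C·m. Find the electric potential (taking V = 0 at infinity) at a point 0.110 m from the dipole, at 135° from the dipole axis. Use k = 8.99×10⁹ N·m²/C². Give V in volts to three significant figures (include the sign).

V ≈ -1.66×10⁴ V

The dipole potential is V = kp cosθ / r².
V = (8.99×10⁹)(3.16×10⁻⁸)·cos135° / (0.110)² = -1.660×10⁴ V.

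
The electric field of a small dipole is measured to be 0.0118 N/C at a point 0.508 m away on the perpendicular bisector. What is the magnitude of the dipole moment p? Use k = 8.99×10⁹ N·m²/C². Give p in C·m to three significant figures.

p ≈ 1.72×10⁻¹³ C·m

In the equatorial plane E = kp/r³, so p = Er³/(k).
p = (0.0118)·(0.508)³ / (8.99×10⁹) = 1.721×10⁻¹³ C·m.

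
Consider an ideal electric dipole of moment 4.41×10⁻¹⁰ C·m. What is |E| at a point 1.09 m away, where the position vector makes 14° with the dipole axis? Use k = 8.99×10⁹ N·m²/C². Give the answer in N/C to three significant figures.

At angle θ the dipole field magnitude is E = (kp/r³)·√(1 + 3cos²θ).
kp/r³ = (8.99×10⁹)(4.41×10⁻¹⁰) / (1.09)³ = 3.061 N/C.
√(1 + 3cos²14°) = √(1 + 3·0.9415) = √3.8244 ≈ 1.9556.
E ≈ 3.061 × 1.956 = 5.987 N/C.

E ≈ 5.99 N/C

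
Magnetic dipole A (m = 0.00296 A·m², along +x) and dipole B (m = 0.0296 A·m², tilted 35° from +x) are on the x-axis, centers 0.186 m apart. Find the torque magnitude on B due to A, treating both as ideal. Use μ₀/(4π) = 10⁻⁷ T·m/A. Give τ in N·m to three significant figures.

Dipole B is on the axis of dipole A, so B₁ there is axial: B₁ = (μ₀/4π)·2m₁/r³ along +x.
B₁ = 2(10⁻⁷)(0.00296)/(0.186)³ = 9.200×10⁻⁸ T.
τ = m₂ B₁ sinθ.
τ = (0.0296)(9.200×10⁻⁸)·sin35° = 1.562×10⁻⁹ N·m.

τ ≈ 1.56×10⁻⁹ N·m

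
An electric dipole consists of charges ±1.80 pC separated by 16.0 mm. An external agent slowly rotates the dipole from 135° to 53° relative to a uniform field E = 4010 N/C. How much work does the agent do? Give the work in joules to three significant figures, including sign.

Dipole moment p = qd = (1.80×10⁻¹² C)(0.0160 m) = 2.88×10⁻¹⁴ C·m.
W_ext = ΔU = U(θ₂) − U(θ₁) = −pE cosθ₂ − (−pE cosθ₁) = pE(cosθ₁ − cosθ₂).
W = (2.88×10⁻¹⁴)(4010)·(cos135° − cos53°) = (1.155×10⁻¹⁰)·(-1.3089) = -1.512×10⁻¹⁰ J.

W ≈ -1.51×10⁻¹⁰ J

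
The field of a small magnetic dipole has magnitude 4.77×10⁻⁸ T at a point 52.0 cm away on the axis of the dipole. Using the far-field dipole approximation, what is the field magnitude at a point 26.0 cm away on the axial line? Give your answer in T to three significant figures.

Dipole fields scale as 1/r³ in the far field; the geometry is the same at both points.
B₂ = B₁ · (r₁/r₂)³ = 4.77×10⁻⁸ · (52.0/26.0)³.
(r₁/r₂)³ = (2)³ = 8.
B₂ ≈ 3.816×10⁻⁷ T.

B ≈ 3.82×10⁻⁷ T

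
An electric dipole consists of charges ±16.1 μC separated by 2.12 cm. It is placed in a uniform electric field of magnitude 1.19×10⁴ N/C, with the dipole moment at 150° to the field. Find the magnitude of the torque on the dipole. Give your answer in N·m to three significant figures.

Dipole moment p = qd = (1.61×10⁻⁵ C)(0.0212 m) = 3.413×10⁻⁷ C·m.
Torque on an electric dipole: τ = pE sinθ.
τ = (3.413×10⁻⁷)(1.19×10⁴)·sin150° = 0.002031 N·m.

τ ≈ 0.00203 N·m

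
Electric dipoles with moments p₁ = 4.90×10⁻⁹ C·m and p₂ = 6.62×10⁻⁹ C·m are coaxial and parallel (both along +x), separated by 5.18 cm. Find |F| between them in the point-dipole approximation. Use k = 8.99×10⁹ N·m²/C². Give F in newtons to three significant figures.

F ≈ 0.243 N

On-axis field of dipole 1 at distance r: E = 2kp₁/r³. Force on dipole 2 is F = p₂·dE/dr (gradient along axis).
dE/dr = −6kp₁/r⁴, so |F| = 6kp₁p₂/r⁴ (attractive for aligned moments).
F = 6(8.99×10⁹)(4.90×10⁻⁹)(6.62×10⁻⁹)/(0.0518)⁴ = 0.2430 N.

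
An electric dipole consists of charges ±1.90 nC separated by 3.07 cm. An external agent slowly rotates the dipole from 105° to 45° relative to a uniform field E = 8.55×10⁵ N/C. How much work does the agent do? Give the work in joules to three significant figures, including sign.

W ≈ -4.82×10⁻⁵ J

Dipole moment p = qd = (1.90×10⁻⁹ C)(0.0307 m) = 5.833×10⁻¹¹ C·m.
W_ext = ΔU = U(θ₂) − U(θ₁) = −pE cosθ₂ − (−pE cosθ₁) = pE(cosθ₁ − cosθ₂).
W = (5.833×10⁻¹¹)(8.55×10⁵)·(cos105° − cos45°) = (4.987×10⁻⁵)·(-0.9659) = -4.817×10⁻⁵ J.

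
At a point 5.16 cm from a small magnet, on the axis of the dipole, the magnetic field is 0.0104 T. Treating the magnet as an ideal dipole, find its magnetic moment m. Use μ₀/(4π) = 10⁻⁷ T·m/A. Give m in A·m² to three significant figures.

m ≈ 7.14 A·m²

On axis B = (μ₀/4π)·2m/r³, so m = Br³·4π/(μ₀·2).
m = (0.0104)·(0.0516)³ / (2·10⁻⁷) = 7.144 A·m².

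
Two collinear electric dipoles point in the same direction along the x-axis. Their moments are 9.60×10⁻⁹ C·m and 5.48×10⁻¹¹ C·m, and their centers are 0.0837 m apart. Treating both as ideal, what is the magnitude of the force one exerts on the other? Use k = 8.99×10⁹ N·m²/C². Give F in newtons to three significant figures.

On-axis field of dipole 1 at distance r: E = 2kp₁/r³. Force on dipole 2 is F = p₂·dE/dr (gradient along axis).
dE/dr = −6kp₁/r⁴, so |F| = 6kp₁p₂/r⁴ (attractive for aligned moments).
F = 6(8.99×10⁹)(9.60×10⁻⁹)(5.48×10⁻¹¹)/(0.0837)⁴ = 5.782×10⁻⁴ N.

F ≈ 5.78×10⁻⁴ N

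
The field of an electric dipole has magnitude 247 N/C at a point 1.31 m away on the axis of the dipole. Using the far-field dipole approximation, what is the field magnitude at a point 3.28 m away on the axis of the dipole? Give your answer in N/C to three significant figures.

Dipole fields scale as 1/r³ in the far field; the geometry is the same at both points.
E₂ = E₁ · (r₁/r₂)³ = 247 · (1.31/3.28)³.
(r₁/r₂)³ = (0.3994)³ = 0.06371.
E₂ ≈ 15.74 N/C.

E ≈ 15.7 N/C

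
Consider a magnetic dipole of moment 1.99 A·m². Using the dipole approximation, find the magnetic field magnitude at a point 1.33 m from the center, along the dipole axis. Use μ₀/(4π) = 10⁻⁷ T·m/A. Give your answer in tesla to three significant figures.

B ≈ 1.69×10⁻⁷ T

On axis B = (μ₀/4π)·2m/r³.
B = 2·(10⁻⁷)·(1.99) / (1.33)³ = 1.692×10⁻⁷ T.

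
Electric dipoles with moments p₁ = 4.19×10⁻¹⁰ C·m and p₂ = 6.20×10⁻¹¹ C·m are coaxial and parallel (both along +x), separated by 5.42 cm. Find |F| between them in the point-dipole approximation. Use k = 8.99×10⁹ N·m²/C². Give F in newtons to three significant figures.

On-axis field of dipole 1 at distance r: E = 2kp₁/r³. Force on dipole 2 is F = p₂·dE/dr (gradient along axis).
dE/dr = −6kp₁/r⁴, so |F| = 6kp₁p₂/r⁴ (attractive for aligned moments).
F = 6(8.99×10⁹)(4.19×10⁻¹⁰)(6.20×10⁻¹¹)/(0.0542)⁴ = 1.624×10⁻⁴ N.

F ≈ 1.62×10⁻⁴ N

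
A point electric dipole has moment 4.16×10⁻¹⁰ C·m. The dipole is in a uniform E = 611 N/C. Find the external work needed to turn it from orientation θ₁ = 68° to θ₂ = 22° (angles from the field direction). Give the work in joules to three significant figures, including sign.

W_ext = ΔU = U(θ₂) − U(θ₁) = −pE cosθ₂ − (−pE cosθ₁) = pE(cosθ₁ − cosθ₂).
W = (4.16×10⁻¹⁰)(611)·(cos68° − cos22°) = (2.542×10⁻⁷)·(-0.5526) = -1.405×10⁻⁷ J.

W ≈ -1.40×10⁻⁷ J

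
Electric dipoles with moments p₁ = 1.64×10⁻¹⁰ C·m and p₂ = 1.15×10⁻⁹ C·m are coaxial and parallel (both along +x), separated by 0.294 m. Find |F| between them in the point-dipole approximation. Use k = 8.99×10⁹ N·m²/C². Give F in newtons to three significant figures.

On-axis field of dipole 1 at distance r: E = 2kp₁/r³. Force on dipole 2 is F = p₂·dE/dr (gradient along axis).
dE/dr = −6kp₁/r⁴, so |F| = 6kp₁p₂/r⁴ (attractive for aligned moments).
F = 6(8.99×10⁹)(1.64×10⁻¹⁰)(1.15×10⁻⁹)/(0.294)⁴ = 1.362×10⁻⁶ N.

F ≈ 1.36×10⁻⁶ N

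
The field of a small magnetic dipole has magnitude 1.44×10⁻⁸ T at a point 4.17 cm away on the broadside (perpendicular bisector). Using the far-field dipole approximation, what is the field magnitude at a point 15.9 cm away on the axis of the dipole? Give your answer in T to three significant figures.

B ≈ 5.20×10⁻¹⁰ T

Dipole fields scale as 1/r³ in the far field.
The axial field is twice the equatorial field at the same r, so the geometry factor is 2/1.
B₂ = B₁ · (2/1) · (r₁/r₂)³ = 1.44×10⁻⁸ · 2 · (4.17/15.9)³.
(r₁/r₂)³ = (0.2623)³ = 0.01804.
B₂ ≈ 5.195×10⁻¹⁰ T.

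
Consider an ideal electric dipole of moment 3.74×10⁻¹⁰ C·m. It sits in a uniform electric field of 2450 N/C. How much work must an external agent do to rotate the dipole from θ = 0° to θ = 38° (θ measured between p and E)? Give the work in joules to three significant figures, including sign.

W ≈ 1.94×10⁻⁷ J

W_ext = ΔU = U(θ₂) − U(θ₁) = −pE cosθ₂ − (−pE cosθ₁) = pE(cosθ₁ − cosθ₂).
W = (3.74×10⁻¹⁰)(2450)·(cos0° − cos38°) = (9.163×10⁻⁷)·(+0.2120) = 1.942×10⁻⁷ J.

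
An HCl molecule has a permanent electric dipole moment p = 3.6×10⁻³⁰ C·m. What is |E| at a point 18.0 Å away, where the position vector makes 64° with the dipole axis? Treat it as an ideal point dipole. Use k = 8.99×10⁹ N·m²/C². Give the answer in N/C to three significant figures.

E ≈ 6.97×10⁶ N/C

At angle θ the dipole field magnitude is E = (kp/r³)·√(1 + 3cos²θ).
kp/r³ = (8.99×10⁹)(3.60×10⁻³⁰) / (1.80×10⁻⁹)³ = 5.549×10⁶ N/C.
√(1 + 3cos²64°) = √(1 + 3·0.1922) = √1.5765 ≈ 1.2556.
E ≈ 5.549×10⁶ × 1.256 = 6.968×10⁶ N/C.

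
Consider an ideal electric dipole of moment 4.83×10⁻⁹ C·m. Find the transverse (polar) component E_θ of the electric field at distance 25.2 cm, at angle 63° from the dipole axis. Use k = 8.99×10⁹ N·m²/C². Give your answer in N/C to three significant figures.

For a dipole, E_θ = (kp sinθ)/r³.
kp/r³ = (8.99×10⁹)(4.83×10⁻⁹)/(0.252)³ = 2713 N/C.
E_θ = 2713·sin63° = 2418 N/C.

E_θ ≈ 2420 N/C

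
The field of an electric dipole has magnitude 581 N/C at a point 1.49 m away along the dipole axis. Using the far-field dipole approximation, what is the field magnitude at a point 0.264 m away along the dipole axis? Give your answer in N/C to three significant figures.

E ≈ 1.04×10⁵ N/C

Dipole fields scale as 1/r³ in the far field; the geometry is the same at both points.
E₂ = E₁ · (r₁/r₂)³ = 581 · (1.49/0.264)³.
(r₁/r₂)³ = (5.644)³ = 179.8.
E₂ ≈ 1.045×10⁵ N/C.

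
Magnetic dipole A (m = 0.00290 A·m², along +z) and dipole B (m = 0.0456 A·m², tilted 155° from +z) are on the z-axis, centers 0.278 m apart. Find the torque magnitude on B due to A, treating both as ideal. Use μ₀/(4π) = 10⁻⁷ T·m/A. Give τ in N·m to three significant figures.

τ ≈ 5.20×10⁻¹⁰ N·m

Dipole B is on the axis of dipole A, so B₁ there is axial: B₁ = (μ₀/4π)·2m₁/r³ along +z.
B₁ = 2(10⁻⁷)(0.00290)/(0.278)³ = 2.700×10⁻⁸ T.
τ = m₂ B₁ sinθ.
τ = (0.0456)(2.700×10⁻⁸)·sin155° = 5.202×10⁻¹⁰ N·m.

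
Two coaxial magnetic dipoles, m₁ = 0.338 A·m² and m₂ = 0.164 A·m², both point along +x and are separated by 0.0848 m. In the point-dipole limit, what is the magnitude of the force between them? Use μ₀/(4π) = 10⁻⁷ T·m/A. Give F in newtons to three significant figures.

F ≈ 6.43×10⁻⁴ N

On-axis B of dipole 1: B = (μ₀/4π)·2m₁/r³. Force on dipole 2: F = m₂·dB/dr.
dB/dr = −(μ₀/4π)·6m₁/r⁴, so |F| = (μ₀/4π)·6m₁m₂/r⁴.
F = 6(10⁻⁷)(0.338)(0.164)/(0.0848)⁴ = 6.432×10⁻⁴ N.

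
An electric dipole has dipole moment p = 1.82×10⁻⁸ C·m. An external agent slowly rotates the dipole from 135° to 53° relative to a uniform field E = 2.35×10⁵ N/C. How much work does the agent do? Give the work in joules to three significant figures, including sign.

W_ext = ΔU = U(θ₂) − U(θ₁) = −pE cosθ₂ − (−pE cosθ₁) = pE(cosθ₁ − cosθ₂).
W = (1.82×10⁻⁸)(2.35×10⁵)·(cos135° − cos53°) = (0.004277)·(-1.3089) = -0.005598 J.

W ≈ -0.00560 J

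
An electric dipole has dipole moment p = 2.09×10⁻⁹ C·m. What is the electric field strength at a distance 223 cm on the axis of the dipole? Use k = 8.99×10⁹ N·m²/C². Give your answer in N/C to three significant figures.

On the dipole axis E = 2kp/r³.
E = 2·(8.99×10⁹)(2.09×10⁻⁹) / (2.23)³ = 3.389 N/C.

E ≈ 3.39 N/C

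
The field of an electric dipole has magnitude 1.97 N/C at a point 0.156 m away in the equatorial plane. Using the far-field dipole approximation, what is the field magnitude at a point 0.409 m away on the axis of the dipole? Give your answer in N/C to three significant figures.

Dipole fields scale as 1/r³ in the far field.
The axial field is twice the equatorial field at the same r, so the geometry factor is 2/1.
E₂ = E₁ · (2/1) · (r₁/r₂)³ = 1.97 · 2 · (0.156/0.409)³.
(r₁/r₂)³ = (0.3814)³ = 0.05549.
E₂ ≈ 0.2186 N/C.

E ≈ 0.219 N/C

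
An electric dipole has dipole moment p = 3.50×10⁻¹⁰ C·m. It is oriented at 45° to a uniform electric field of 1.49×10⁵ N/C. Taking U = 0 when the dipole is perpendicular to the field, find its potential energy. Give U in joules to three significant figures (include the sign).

U ≈ -3.69×10⁻⁵ J

U = −p·E = −pE cosθ.
U = −(3.50×10⁻¹⁰)(1.49×10⁵)·cos45° = -3.688×10⁻⁵ J.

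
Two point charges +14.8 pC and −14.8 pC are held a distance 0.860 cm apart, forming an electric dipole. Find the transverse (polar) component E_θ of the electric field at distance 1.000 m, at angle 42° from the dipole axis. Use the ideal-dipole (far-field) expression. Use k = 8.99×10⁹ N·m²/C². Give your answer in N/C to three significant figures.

E_θ ≈ 7.66×10⁻⁴ N/C

Dipole moment p = qd = (1.48×10⁻¹¹ C)(0.00860 m) = 1.273×10⁻¹³ C·m.
For a dipole, E_θ = (kp sinθ)/r³.
kp/r³ = (8.99×10⁹)(1.273×10⁻¹³)/(1.00)³ = 0.001144 N/C.
E_θ = 0.001144·sin42° = 7.658×10⁻⁴ N/C.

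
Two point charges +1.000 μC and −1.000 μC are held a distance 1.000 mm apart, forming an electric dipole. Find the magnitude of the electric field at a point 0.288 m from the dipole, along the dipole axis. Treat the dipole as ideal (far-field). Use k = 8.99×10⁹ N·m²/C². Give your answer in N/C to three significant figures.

Dipole moment p = qd = (1.00×10⁻⁶ C)(0.00100 m) = 1.00×10⁻⁹ C·m.
On the dipole axis E = 2kp/r³.
E = 2·(8.99×10⁹)(1.00×10⁻⁹) / (0.288)³ = 752.7 N/C.

E ≈ 753 N/C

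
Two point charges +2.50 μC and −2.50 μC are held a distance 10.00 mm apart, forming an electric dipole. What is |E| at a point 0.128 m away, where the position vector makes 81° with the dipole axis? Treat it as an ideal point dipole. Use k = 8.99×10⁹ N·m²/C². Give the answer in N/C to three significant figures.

Dipole moment p = qd = (2.50×10⁻⁶ C)(0.0100 m) = 2.50×10⁻⁸ C·m.
At angle θ the dipole field magnitude is E = (kp/r³)·√(1 + 3cos²θ).
kp/r³ = (8.99×10⁹)(2.50×10⁻⁸) / (0.128)³ = 1.072×10⁵ N/C.
√(1 + 3cos²81°) = √(1 + 3·0.0245) = √1.0734 ≈ 1.0361.
E ≈ 1.072×10⁵ × 1.036 = 1.110×10⁵ N/C.

E ≈ 1.11×10⁵ N/C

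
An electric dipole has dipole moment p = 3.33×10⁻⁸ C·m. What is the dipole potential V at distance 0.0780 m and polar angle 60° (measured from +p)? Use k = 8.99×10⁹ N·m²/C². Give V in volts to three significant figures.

The dipole potential is V = kp cosθ / r².
V = (8.99×10⁹)(3.33×10⁻⁸)·cos60° / (0.0780)² = 2.460×10⁴ V.

V ≈ 2.46×10⁴ V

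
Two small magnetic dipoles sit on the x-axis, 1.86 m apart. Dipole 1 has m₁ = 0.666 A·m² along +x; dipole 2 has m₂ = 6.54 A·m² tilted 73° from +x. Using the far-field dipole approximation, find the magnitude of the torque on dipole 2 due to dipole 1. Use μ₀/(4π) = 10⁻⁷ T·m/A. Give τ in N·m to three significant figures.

τ ≈ 1.29×10⁻⁷ N·m

Dipole B is on the axis of dipole A, so B₁ there is axial: B₁ = (μ₀/4π)·2m₁/r³ along +x.
B₁ = 2(10⁻⁷)(0.666)/(1.86)³ = 2.070×10⁻⁸ T.
τ = m₂ B₁ sinθ.
τ = (6.54)(2.070×10⁻⁸)·sin73° = 1.295×10⁻⁷ N·m.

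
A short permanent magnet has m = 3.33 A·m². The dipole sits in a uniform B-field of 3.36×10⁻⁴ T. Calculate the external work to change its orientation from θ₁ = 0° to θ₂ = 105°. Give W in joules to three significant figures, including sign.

W ≈ 0.00141 J

W_ext = ΔU = −mB cosθ₂ + mB cosθ₁ = mB(cosθ₁ − cosθ₂).
W = (3.33)(3.36×10⁻⁴)·(cos0° − cos105°) = (0.001119)·(+1.2588) = 0.001408 J.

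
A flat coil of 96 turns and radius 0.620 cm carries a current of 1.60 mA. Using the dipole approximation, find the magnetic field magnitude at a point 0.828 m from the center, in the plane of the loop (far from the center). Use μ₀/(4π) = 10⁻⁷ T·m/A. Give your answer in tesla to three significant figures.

m = NIA = NIπa² = 96·(0.00160)·π·(0.00620)² = 1.855×10⁻⁵ A·m².
In the equatorial plane B = (μ₀/4π)·m/r³ (half the axial value).
B = (10⁻⁷)·(1.855×10⁻⁵) / (0.828)³ = 3.268×10⁻¹² T.

B ≈ 3.27×10⁻¹² T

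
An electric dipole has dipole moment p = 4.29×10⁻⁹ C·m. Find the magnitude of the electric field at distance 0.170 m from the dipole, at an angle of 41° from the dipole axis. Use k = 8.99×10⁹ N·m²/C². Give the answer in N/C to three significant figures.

E ≈ 1.29×10⁴ N/C

At angle θ the dipole field magnitude is E = (kp/r³)·√(1 + 3cos²θ).
kp/r³ = (8.99×10⁹)(4.29×10⁻⁹) / (0.170)³ = 7850 N/C.
√(1 + 3cos²41°) = √(1 + 3·0.5696) = √2.7088 ≈ 1.6458.
E ≈ 7850 × 1.646 = 1.292×10⁴ N/C.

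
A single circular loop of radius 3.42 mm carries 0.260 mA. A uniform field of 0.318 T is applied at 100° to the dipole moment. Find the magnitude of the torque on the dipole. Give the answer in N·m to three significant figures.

τ ≈ 2.99×10⁻⁹ N·m

Magnetic moment m = IA = Iπa² = (2.60×10⁻⁴)·π·(0.00342)² = 9.554×10⁻⁹ A·m².
Torque on a magnetic dipole: τ = mB sinθ.
τ = (9.554×10⁻⁹)(0.318)·sin100° = 2.992×10⁻⁹ N·m.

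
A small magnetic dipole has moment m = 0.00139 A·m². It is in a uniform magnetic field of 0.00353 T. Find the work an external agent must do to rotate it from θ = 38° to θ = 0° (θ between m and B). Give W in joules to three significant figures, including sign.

W_ext = ΔU = −mB cosθ₂ + mB cosθ₁ = mB(cosθ₁ − cosθ₂).
W = (0.00139)(0.00353)·(cos38° − cos0°) = (4.907×10⁻⁶)·(-0.2120) = -1.040×10⁻⁶ J.

W ≈ -1.04×10⁻⁶ J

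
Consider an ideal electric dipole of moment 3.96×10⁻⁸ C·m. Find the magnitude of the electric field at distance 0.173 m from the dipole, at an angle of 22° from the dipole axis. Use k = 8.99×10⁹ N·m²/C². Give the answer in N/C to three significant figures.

At angle θ the dipole field magnitude is E = (kp/r³)·√(1 + 3cos²θ).
kp/r³ = (8.99×10⁹)(3.96×10⁻⁸) / (0.173)³ = 6.876×10⁴ N/C.
√(1 + 3cos²22°) = √(1 + 3·0.8597) = √3.5790 ≈ 1.8918.
E ≈ 6.876×10⁴ × 1.892 = 1.301×10⁵ N/C.

E ≈ 1.30×10⁵ N/C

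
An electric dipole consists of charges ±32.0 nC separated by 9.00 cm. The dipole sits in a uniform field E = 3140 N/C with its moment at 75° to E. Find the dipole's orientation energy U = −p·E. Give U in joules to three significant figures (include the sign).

Dipole moment p = qd = (3.20×10⁻⁸ C)(0.0900 m) = 2.88×10⁻⁹ C·m.
U = −p·E = −pE cosθ.
U = −(2.88×10⁻⁹)(3140)·cos75° = -2.341×10⁻⁶ J.

U ≈ -2.34×10⁻⁶ J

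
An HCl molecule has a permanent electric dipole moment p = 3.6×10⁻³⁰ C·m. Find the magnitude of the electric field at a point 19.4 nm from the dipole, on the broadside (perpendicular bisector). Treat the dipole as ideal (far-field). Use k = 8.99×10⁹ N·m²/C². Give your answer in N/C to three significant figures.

In the equatorial plane E = kp/r³.
E = (8.99×10⁹)(3.60×10⁻³⁰) / (1.94×10⁻⁸)³ = 4433 N/C.

E ≈ 4430 N/C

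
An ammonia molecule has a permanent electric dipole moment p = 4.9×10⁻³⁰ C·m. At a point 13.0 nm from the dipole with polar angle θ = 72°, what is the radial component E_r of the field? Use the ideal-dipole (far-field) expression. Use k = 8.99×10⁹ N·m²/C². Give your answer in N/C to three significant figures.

For a dipole, E_r = (2kp cosθ)/r³.
kp/r³ = (8.99×10⁹)(4.90×10⁻³⁰)/(1.30×10⁻⁸)³ = 2.005×10⁴ N/C.
E_r = 2·2.005×10⁴·cos72° = 1.239×10⁴ N/C.

E_r ≈ 1.24×10⁴ N/C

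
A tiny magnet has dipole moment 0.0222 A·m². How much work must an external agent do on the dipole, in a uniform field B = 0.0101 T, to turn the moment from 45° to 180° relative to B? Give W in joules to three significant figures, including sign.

W ≈ 3.83×10⁻⁴ J

W_ext = ΔU = −mB cosθ₂ + mB cosθ₁ = mB(cosθ₁ − cosθ₂).
W = (0.0222)(0.0101)·(cos45° − cos180°) = (2.242×10⁻⁴)·(+1.7071) = 3.828×10⁻⁴ J.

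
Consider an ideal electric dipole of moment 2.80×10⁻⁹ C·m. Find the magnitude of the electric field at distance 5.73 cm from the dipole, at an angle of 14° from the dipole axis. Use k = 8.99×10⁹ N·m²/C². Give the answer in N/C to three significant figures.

At angle θ the dipole field magnitude is E = (kp/r³)·√(1 + 3cos²θ).
kp/r³ = (8.99×10⁹)(2.80×10⁻⁹) / (0.0573)³ = 1.338×10⁵ N/C.
√(1 + 3cos²14°) = √(1 + 3·0.9415) = √3.8244 ≈ 1.9556.
E ≈ 1.338×10⁵ × 1.956 = 2.617×10⁵ N/C.

E ≈ 2.62×10⁵ N/C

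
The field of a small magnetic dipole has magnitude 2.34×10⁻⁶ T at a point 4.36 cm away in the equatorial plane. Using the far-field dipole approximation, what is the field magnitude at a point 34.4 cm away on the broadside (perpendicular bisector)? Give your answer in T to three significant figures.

B ≈ 4.76×10⁻⁹ T

Dipole fields scale as 1/r³ in the far field; the geometry is the same at both points.
B₂ = B₁ · (r₁/r₂)³ = 2.34×10⁻⁶ · (4.36/34.4)³.
(r₁/r₂)³ = (0.1267)³ = 0.002036.
B₂ ≈ 4.764×10⁻⁹ T.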